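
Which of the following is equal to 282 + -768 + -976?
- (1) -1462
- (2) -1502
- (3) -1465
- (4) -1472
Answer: 1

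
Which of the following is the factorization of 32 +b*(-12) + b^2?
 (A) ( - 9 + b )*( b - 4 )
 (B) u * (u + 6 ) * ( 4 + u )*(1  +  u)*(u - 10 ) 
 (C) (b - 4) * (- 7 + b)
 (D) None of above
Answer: D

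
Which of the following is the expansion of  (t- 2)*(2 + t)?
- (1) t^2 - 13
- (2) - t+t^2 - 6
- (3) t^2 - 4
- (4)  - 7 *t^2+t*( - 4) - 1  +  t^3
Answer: 3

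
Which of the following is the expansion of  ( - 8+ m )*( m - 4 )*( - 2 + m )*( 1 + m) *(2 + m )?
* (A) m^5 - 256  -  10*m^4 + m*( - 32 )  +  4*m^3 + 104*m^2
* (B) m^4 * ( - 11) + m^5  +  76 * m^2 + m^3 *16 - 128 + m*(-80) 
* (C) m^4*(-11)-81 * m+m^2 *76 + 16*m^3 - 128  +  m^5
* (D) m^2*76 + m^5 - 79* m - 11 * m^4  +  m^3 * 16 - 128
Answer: B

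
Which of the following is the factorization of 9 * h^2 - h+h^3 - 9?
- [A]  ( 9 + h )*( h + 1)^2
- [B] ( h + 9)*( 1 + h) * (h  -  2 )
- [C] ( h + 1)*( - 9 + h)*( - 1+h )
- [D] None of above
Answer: D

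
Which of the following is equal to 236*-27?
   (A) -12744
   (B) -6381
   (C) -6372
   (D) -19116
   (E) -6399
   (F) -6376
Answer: C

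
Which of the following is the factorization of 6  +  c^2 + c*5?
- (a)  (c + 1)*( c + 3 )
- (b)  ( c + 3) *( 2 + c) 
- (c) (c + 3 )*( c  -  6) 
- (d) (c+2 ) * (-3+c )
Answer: b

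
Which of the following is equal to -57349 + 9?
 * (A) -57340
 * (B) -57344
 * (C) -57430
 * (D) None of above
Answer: A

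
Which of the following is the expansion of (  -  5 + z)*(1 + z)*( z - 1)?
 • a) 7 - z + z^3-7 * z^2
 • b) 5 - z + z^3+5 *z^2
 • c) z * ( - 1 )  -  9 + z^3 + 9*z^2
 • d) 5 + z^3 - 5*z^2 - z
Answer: d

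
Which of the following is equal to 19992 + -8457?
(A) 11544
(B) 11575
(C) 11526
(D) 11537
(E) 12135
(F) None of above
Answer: F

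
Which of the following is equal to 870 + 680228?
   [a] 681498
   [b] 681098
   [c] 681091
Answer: b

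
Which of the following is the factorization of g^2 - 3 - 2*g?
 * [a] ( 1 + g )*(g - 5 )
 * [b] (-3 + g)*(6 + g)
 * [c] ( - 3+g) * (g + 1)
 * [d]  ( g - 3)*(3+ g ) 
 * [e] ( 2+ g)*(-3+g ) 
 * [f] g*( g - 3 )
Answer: c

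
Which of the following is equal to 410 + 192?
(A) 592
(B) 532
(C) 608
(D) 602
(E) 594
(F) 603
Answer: D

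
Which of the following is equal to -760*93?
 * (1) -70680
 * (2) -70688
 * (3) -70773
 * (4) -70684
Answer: 1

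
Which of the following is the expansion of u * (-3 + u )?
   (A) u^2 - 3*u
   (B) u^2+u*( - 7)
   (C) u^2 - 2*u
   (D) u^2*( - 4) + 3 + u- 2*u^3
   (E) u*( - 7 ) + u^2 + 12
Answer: A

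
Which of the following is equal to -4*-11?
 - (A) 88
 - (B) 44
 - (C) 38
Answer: B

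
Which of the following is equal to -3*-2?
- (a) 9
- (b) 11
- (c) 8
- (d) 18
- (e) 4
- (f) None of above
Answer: f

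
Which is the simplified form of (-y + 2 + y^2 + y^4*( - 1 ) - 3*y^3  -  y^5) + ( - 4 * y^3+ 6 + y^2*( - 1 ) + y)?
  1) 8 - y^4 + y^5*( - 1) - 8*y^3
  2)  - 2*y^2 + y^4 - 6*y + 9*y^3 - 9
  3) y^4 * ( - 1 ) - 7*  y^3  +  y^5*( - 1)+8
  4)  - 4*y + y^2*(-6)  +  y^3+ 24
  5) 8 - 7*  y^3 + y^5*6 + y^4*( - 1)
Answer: 3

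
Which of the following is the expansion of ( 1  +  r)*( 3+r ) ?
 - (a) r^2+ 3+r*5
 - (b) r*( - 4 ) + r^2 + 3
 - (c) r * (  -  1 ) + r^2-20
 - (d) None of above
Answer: d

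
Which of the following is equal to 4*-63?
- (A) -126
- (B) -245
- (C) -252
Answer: C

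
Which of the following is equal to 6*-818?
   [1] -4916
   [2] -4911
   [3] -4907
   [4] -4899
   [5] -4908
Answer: 5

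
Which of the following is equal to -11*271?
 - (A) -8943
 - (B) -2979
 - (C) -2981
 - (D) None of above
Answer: C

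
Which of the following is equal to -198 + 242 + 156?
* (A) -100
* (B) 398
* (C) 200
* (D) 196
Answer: C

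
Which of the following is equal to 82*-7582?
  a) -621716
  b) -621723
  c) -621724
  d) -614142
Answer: c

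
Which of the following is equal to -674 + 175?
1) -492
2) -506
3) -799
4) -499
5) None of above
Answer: 4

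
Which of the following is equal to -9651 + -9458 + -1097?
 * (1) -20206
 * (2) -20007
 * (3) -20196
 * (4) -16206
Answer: 1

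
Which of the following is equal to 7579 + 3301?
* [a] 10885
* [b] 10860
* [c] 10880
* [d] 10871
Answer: c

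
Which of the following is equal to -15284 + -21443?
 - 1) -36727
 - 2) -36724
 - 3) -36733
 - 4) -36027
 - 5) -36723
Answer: 1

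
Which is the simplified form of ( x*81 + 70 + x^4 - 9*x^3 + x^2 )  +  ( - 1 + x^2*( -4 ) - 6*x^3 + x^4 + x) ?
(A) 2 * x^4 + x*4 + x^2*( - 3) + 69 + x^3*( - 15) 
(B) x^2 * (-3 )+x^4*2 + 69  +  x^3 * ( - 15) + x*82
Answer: B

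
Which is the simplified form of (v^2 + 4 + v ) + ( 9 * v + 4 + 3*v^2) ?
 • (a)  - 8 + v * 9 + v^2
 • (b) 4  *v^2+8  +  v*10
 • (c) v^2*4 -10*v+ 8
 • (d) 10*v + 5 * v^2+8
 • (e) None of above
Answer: b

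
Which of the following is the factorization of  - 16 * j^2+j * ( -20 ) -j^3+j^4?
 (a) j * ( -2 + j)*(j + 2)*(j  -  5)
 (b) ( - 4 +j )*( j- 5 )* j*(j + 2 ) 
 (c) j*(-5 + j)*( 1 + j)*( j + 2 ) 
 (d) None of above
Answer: d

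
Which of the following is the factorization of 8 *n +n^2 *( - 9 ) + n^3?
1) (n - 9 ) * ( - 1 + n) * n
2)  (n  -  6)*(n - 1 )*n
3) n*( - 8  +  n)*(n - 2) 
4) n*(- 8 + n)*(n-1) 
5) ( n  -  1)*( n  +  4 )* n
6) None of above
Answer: 4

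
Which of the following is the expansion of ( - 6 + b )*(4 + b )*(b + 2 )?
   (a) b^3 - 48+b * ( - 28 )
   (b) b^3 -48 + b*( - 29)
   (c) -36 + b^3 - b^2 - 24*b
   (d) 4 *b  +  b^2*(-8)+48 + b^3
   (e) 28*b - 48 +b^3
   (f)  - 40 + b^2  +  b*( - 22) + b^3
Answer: a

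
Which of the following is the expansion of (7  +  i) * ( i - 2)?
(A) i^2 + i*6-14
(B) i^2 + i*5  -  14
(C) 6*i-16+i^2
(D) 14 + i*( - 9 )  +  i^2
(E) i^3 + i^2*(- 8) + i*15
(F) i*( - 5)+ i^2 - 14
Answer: B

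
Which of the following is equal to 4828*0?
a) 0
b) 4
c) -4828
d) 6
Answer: a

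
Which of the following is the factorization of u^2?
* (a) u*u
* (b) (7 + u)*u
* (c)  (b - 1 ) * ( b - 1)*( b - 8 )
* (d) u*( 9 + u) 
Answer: a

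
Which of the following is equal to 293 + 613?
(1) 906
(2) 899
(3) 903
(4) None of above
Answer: 1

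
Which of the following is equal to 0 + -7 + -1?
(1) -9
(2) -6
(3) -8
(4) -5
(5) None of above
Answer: 3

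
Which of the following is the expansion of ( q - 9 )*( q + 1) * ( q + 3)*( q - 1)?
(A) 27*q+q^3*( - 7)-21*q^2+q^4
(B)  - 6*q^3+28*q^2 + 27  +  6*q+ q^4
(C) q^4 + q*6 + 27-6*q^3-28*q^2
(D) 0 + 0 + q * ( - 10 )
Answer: C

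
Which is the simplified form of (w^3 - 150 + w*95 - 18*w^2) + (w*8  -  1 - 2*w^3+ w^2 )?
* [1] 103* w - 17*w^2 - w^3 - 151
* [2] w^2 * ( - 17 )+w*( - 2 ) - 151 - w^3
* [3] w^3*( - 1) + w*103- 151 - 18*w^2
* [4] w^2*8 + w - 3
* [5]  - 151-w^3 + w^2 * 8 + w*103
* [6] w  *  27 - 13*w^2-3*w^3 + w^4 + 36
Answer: 1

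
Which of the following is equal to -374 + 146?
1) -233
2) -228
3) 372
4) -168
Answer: 2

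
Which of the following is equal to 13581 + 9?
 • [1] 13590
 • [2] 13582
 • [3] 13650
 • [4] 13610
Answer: 1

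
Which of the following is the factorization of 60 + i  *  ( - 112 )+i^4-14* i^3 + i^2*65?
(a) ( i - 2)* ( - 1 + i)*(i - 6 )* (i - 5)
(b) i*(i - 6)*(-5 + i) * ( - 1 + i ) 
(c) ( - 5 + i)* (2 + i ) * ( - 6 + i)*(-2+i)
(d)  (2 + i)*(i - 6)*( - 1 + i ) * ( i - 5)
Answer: a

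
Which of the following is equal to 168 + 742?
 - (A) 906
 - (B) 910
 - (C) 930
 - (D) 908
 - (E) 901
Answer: B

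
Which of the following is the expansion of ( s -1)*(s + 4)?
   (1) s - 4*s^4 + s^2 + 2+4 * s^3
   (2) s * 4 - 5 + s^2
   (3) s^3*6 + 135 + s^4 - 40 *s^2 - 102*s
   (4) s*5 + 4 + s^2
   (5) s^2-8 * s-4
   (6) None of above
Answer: 6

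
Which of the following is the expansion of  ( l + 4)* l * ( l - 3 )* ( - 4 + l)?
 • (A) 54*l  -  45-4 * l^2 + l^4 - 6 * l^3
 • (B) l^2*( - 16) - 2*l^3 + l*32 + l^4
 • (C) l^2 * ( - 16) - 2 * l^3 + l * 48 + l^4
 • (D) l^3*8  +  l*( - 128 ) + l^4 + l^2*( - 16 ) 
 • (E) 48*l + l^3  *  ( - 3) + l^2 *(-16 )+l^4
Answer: E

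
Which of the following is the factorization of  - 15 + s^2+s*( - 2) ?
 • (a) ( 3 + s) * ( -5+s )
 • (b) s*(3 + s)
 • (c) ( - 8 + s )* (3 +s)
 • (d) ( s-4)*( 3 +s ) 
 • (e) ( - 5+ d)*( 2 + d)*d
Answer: a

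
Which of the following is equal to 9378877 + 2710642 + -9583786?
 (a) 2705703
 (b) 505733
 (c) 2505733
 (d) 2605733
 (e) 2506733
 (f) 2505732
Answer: c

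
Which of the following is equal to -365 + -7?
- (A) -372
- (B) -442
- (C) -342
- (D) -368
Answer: A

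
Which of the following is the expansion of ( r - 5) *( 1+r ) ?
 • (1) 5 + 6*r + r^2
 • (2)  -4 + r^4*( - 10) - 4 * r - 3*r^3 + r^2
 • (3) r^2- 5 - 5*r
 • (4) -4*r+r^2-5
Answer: 4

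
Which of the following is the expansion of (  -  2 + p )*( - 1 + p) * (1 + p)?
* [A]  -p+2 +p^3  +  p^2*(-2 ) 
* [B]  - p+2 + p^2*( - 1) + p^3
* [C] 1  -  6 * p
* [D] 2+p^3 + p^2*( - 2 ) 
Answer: A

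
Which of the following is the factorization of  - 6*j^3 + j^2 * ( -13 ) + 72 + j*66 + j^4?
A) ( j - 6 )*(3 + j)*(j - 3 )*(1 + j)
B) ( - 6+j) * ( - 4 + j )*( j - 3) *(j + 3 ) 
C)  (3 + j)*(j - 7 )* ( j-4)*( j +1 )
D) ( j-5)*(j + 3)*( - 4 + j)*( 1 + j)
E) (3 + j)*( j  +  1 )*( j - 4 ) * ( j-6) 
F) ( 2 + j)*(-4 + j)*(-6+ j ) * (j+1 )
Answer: E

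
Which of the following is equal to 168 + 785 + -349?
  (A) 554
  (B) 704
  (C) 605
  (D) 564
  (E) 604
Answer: E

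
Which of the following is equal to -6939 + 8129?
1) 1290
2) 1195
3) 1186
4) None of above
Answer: 4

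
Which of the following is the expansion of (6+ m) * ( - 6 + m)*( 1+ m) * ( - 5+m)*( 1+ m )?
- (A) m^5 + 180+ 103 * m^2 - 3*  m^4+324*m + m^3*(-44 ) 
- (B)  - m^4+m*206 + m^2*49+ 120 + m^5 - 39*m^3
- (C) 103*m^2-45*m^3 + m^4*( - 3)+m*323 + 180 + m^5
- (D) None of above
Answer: D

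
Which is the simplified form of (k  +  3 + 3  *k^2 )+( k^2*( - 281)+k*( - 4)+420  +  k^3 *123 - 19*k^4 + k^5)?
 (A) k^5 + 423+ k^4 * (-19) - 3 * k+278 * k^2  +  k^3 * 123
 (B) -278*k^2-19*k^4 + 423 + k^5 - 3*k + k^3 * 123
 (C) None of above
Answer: B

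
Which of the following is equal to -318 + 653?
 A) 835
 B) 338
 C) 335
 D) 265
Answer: C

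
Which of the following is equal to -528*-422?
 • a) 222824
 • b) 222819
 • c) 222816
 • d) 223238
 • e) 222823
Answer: c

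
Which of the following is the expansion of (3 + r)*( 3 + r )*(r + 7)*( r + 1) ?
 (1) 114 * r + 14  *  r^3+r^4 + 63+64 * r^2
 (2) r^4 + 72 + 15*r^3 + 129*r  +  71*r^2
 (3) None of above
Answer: 1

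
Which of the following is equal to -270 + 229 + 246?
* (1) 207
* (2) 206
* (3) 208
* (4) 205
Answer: 4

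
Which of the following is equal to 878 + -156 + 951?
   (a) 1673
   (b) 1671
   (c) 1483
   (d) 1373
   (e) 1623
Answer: a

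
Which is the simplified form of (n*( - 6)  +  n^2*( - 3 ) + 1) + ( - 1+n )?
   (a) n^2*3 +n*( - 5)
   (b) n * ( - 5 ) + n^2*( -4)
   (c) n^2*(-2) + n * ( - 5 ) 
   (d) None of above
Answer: d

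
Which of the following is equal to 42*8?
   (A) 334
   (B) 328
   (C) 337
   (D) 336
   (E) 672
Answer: D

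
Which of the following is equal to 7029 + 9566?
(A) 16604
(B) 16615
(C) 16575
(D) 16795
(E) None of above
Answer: E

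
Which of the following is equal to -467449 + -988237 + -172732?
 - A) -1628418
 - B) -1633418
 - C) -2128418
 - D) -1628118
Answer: A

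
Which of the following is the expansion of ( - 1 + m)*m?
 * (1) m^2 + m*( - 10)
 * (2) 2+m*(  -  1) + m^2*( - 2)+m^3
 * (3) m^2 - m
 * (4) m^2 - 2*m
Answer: 3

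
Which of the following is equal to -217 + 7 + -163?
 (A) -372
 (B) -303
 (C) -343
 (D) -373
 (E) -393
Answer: D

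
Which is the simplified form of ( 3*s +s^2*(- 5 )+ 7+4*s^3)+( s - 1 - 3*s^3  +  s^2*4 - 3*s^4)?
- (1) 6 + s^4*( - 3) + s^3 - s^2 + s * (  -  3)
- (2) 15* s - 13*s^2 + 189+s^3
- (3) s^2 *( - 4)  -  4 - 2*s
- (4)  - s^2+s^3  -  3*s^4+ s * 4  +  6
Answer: 4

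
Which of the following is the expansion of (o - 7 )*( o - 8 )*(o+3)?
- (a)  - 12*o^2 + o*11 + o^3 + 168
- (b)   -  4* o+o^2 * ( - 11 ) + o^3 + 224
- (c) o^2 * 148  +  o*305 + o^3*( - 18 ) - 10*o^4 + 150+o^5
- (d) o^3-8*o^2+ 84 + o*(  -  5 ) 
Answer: a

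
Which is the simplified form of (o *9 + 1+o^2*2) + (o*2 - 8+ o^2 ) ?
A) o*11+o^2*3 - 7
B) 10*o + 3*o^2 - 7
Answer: A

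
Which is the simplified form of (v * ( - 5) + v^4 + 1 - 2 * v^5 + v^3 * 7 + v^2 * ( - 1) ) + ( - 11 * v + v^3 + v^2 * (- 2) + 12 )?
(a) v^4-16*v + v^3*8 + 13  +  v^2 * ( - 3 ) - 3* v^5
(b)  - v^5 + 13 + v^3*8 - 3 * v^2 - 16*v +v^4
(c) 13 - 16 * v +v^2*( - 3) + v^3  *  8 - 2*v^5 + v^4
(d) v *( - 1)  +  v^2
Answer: c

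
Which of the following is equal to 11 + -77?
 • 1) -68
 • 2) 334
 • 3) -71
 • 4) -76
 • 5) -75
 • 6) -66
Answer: 6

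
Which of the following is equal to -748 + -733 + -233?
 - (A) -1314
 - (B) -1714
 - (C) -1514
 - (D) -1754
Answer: B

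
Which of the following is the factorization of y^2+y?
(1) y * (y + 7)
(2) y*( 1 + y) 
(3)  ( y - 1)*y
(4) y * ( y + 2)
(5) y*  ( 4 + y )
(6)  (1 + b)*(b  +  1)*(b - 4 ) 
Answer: 2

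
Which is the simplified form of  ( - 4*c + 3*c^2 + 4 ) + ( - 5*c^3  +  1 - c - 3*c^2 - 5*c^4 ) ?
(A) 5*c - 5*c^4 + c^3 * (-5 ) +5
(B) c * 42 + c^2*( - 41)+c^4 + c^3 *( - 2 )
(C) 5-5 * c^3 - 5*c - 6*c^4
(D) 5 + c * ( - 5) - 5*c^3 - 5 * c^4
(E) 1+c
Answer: D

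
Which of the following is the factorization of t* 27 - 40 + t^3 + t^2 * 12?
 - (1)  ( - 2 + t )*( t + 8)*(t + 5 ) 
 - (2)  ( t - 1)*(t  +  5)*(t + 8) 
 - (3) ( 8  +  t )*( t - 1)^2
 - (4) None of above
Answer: 2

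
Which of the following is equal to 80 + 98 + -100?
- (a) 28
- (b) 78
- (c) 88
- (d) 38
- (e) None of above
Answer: b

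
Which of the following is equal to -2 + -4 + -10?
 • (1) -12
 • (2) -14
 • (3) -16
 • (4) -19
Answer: 3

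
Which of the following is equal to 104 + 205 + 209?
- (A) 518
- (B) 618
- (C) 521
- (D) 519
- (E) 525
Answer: A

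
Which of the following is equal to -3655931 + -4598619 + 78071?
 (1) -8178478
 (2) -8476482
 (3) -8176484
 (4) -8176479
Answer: 4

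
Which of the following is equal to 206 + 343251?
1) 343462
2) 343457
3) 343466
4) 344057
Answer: 2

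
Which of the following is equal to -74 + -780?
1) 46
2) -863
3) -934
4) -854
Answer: 4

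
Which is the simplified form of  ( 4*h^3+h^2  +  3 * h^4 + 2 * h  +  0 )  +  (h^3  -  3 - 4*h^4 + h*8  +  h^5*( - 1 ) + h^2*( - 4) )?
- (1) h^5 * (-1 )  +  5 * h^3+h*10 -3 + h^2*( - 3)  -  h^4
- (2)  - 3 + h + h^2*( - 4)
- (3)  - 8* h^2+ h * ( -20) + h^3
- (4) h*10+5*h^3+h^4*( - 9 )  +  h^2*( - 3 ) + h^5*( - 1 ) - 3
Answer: 1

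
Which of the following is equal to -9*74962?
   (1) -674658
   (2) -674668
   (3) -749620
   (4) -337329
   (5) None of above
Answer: 1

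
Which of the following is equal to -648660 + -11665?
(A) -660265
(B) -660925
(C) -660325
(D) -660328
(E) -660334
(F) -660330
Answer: C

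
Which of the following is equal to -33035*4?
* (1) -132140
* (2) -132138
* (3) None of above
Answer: 1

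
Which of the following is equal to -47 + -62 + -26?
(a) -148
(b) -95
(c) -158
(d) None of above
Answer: d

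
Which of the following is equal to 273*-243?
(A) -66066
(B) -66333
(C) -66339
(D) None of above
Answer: C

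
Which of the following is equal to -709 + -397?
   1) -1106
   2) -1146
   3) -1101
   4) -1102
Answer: 1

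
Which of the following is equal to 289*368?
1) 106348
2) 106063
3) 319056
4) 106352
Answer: 4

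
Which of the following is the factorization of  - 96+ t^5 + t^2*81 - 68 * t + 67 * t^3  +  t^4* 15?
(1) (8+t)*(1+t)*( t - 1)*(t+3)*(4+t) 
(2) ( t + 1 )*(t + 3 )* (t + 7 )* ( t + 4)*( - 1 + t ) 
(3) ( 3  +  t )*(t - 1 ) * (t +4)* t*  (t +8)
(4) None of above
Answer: 1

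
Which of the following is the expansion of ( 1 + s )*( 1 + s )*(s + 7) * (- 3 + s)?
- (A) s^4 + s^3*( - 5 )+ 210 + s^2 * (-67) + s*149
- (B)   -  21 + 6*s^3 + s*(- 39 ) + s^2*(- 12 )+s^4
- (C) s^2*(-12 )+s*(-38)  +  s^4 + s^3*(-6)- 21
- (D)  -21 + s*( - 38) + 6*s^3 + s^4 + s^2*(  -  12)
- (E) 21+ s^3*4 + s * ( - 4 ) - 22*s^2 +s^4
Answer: D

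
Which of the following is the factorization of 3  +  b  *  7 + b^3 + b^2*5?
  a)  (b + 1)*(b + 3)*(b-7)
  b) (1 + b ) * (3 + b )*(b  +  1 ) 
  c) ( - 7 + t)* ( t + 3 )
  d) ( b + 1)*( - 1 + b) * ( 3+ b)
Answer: b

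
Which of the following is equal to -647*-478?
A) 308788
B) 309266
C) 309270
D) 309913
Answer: B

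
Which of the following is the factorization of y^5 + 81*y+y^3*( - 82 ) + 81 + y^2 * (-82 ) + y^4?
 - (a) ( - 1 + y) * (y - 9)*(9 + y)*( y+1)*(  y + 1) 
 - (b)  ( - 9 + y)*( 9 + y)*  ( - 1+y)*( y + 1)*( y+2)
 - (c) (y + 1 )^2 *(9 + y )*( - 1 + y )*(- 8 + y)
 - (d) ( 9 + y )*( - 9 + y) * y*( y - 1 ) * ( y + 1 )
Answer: a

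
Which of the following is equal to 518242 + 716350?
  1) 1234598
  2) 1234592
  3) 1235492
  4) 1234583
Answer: 2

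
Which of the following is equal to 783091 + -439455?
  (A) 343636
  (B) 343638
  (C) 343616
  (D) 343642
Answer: A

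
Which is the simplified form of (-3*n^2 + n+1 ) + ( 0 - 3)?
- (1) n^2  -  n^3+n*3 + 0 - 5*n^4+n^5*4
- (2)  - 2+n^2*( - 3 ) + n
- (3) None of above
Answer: 2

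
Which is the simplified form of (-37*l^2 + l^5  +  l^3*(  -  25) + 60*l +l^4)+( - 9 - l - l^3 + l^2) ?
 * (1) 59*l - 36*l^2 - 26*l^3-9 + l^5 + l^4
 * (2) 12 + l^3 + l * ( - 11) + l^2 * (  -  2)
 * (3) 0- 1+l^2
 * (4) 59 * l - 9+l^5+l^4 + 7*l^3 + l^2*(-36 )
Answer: 1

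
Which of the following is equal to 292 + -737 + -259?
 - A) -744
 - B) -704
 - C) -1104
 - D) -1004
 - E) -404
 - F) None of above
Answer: B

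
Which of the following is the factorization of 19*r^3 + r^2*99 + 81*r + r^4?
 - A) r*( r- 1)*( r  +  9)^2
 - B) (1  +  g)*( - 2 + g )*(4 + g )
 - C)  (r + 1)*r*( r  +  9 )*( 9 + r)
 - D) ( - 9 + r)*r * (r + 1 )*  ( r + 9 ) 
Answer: C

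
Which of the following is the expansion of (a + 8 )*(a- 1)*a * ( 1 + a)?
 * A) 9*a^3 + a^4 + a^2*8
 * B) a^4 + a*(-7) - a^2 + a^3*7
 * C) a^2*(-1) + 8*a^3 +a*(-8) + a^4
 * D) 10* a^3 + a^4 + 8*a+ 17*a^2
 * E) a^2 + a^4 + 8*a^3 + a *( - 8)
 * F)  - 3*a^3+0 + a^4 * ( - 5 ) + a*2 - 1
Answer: C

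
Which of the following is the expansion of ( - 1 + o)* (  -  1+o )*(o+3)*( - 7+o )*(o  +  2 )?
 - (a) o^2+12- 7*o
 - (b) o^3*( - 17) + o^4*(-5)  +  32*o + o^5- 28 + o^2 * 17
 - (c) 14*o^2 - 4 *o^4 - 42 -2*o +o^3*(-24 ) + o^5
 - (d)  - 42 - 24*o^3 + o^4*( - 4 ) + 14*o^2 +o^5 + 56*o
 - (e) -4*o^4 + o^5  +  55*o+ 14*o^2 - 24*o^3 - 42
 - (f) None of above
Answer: e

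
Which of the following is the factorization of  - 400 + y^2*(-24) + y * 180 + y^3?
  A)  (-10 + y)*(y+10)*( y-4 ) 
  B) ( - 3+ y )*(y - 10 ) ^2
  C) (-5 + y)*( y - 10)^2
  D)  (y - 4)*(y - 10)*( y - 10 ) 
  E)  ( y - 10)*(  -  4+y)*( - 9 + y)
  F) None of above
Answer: D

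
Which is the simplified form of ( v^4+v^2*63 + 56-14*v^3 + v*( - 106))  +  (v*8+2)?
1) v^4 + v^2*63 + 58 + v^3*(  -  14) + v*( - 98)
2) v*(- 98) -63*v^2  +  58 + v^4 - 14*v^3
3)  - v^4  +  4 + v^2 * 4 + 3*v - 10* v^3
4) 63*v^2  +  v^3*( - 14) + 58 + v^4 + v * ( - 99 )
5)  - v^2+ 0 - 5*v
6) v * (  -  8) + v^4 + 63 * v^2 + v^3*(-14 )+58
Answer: 1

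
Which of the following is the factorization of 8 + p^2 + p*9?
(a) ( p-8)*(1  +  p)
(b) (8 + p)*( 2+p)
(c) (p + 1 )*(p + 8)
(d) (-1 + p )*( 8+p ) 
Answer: c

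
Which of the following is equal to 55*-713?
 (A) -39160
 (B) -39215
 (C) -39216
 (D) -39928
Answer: B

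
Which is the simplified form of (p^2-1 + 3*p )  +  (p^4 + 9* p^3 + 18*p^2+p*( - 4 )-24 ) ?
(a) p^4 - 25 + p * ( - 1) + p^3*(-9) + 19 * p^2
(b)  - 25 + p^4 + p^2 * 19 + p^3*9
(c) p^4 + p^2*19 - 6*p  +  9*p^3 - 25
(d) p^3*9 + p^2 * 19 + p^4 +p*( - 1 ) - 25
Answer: d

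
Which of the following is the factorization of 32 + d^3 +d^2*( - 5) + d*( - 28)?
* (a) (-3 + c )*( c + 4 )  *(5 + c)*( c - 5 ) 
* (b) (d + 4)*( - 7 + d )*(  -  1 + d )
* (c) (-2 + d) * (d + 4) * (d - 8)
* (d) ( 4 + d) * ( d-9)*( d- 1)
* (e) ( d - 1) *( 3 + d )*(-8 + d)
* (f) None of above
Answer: f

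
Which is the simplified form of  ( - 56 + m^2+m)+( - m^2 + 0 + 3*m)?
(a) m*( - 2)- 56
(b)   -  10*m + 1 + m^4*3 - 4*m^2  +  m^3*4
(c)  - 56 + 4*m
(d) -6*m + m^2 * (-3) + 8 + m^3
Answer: c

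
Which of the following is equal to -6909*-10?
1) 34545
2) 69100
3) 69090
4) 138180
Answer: 3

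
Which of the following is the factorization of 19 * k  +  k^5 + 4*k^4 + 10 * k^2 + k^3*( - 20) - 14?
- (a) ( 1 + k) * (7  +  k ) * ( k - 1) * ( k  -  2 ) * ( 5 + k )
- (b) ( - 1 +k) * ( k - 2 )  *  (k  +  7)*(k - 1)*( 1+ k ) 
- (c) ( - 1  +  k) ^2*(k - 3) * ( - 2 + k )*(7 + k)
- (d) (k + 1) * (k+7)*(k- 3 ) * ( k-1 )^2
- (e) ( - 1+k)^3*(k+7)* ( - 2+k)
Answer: b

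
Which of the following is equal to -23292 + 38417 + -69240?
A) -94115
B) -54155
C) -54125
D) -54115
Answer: D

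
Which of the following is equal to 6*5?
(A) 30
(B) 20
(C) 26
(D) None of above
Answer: A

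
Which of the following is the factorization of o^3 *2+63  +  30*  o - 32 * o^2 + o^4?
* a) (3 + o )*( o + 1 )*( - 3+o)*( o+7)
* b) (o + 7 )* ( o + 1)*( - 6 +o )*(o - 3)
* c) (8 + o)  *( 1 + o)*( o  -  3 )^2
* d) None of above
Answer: d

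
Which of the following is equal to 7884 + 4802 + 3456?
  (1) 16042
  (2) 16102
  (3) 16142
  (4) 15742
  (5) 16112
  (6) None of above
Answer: 3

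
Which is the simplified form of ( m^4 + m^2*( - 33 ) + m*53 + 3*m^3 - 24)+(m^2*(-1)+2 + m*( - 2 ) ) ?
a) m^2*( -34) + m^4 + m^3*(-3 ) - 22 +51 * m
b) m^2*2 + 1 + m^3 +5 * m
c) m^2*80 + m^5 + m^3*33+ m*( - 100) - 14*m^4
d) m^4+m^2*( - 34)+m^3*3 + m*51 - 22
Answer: d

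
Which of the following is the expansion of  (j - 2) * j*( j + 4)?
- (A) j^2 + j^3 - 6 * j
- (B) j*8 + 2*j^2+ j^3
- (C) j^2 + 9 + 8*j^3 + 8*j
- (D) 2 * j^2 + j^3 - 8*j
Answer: D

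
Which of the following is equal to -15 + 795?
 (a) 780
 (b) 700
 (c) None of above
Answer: a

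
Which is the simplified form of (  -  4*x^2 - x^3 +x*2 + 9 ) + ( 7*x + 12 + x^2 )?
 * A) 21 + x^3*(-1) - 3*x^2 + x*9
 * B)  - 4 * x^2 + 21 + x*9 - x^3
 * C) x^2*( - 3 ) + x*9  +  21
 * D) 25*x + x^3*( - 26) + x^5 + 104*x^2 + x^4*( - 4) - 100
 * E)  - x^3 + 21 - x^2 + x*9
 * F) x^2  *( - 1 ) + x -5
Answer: A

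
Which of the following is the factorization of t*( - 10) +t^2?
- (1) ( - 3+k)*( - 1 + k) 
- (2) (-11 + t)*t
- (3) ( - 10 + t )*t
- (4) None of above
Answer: 3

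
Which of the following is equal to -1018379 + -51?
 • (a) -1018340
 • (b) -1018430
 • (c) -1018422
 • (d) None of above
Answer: b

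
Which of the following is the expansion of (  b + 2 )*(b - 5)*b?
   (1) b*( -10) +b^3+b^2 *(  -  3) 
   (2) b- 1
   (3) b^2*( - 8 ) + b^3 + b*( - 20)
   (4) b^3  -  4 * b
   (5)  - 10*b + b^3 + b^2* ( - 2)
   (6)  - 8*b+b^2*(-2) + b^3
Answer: 1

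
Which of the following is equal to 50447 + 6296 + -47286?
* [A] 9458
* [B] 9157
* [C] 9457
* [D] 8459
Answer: C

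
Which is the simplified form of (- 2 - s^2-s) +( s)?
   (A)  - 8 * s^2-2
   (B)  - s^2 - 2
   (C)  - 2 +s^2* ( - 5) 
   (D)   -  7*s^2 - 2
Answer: B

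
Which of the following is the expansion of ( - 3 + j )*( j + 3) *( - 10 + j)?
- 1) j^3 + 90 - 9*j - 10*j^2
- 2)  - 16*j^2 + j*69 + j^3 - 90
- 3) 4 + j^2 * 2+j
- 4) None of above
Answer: 1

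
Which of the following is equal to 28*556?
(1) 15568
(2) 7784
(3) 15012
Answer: 1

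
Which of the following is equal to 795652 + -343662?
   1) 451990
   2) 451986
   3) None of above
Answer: 1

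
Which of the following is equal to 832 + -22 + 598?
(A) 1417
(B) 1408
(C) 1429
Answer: B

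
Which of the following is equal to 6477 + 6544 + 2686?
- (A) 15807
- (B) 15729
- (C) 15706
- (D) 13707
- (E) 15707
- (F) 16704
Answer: E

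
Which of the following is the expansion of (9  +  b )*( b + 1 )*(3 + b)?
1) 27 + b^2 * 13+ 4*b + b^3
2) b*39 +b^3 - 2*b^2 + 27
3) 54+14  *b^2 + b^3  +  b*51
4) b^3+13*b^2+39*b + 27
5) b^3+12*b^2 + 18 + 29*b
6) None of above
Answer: 4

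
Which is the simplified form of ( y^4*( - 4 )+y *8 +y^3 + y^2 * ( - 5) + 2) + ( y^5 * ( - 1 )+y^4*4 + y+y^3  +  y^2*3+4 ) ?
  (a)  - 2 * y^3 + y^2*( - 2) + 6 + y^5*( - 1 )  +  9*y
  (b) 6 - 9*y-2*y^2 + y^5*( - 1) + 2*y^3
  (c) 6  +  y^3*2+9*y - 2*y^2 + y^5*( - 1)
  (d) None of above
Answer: c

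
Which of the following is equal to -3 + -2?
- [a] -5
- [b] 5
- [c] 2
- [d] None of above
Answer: a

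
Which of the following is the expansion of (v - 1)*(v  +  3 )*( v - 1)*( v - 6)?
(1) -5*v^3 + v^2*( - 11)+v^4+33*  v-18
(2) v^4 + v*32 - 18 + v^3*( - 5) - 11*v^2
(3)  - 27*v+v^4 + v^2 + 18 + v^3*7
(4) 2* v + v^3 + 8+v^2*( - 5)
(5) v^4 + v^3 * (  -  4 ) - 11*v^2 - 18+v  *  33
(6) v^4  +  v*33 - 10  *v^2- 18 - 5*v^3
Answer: 1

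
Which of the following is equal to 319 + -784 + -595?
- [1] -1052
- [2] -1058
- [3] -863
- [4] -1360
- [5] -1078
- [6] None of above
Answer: 6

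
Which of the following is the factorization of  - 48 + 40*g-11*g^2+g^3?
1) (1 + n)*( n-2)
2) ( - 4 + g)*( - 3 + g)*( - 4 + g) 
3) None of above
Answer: 2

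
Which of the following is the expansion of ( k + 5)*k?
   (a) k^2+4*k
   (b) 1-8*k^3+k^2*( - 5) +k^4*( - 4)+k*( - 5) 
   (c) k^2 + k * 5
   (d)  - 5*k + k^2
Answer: c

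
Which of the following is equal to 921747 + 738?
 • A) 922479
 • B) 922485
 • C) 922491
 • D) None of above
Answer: B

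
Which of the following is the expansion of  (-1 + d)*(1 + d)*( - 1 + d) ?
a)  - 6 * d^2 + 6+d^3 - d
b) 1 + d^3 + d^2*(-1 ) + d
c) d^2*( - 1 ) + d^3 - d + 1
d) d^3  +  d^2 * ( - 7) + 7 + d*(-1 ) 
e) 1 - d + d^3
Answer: c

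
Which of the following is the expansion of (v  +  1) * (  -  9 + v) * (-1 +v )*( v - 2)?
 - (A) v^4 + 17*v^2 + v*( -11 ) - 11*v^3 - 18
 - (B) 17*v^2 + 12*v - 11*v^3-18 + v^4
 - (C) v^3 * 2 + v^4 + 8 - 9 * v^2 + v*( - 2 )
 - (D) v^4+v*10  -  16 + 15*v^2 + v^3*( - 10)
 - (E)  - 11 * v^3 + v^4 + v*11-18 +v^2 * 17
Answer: E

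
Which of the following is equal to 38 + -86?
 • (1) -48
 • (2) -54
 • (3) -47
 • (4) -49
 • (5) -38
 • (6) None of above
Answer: 1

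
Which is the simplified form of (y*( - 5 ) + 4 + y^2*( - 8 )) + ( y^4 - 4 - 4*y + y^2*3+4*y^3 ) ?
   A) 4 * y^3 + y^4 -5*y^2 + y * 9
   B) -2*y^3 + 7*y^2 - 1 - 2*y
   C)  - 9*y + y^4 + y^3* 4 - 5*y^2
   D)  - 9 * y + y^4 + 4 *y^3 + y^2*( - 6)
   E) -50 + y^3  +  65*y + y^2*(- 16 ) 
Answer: C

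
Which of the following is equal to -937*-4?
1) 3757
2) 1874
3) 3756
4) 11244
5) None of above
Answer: 5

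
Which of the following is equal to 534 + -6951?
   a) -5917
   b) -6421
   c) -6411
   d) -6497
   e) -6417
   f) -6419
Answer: e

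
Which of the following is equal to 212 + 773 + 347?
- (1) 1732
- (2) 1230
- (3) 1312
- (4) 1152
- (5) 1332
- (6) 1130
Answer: 5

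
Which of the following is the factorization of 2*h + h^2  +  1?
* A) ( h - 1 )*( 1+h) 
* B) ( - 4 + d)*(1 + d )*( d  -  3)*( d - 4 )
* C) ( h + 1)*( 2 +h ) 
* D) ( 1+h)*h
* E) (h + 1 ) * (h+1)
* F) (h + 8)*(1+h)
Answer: E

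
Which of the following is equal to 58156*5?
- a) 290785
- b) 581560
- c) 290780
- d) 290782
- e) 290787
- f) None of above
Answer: c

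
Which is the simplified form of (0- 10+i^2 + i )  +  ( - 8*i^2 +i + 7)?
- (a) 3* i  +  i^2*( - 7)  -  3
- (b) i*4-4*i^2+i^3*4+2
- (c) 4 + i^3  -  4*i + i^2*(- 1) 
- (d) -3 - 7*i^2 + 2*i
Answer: d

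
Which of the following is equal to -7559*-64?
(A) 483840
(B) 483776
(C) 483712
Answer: B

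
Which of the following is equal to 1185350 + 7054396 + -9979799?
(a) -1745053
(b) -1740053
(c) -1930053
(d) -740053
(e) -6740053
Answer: b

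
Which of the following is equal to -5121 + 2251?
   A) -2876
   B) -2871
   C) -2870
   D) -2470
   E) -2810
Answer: C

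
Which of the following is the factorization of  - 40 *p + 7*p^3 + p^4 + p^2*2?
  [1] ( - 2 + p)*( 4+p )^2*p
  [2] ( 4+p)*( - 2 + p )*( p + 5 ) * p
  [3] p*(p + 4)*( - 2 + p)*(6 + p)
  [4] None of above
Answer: 2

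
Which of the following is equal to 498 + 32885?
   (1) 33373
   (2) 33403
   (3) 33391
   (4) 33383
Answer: 4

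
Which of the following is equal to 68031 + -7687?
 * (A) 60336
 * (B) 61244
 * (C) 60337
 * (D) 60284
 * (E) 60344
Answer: E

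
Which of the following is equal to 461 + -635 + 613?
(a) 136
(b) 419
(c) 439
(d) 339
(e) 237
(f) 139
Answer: c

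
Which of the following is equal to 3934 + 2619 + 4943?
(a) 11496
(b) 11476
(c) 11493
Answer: a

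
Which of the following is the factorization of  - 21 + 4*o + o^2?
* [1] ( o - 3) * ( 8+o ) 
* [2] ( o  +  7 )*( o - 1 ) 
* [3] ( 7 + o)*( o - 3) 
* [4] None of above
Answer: 3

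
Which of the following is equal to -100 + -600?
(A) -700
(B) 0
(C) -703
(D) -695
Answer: A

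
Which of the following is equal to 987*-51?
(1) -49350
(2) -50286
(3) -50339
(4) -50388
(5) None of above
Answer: 5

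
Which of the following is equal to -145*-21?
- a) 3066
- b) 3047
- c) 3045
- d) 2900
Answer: c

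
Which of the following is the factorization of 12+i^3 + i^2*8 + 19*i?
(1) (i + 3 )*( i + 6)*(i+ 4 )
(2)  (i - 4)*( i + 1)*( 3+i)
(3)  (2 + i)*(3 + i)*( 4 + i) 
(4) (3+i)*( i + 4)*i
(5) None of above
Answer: 5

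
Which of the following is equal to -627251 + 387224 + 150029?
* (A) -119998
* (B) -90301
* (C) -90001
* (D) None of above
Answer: D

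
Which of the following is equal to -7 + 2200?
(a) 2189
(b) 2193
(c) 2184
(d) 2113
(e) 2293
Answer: b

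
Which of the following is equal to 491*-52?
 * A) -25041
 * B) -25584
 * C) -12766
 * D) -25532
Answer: D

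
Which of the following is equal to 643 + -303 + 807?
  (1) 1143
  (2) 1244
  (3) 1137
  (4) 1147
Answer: 4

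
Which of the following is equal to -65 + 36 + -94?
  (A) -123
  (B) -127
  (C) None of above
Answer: A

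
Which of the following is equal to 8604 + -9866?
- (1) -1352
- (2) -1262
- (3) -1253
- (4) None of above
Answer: 2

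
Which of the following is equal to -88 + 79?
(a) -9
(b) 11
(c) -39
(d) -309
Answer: a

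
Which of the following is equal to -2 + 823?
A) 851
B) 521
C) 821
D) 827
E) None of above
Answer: C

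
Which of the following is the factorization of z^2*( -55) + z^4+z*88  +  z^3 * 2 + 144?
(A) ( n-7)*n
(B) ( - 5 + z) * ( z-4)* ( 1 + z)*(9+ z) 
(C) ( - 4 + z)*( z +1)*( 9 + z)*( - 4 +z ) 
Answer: C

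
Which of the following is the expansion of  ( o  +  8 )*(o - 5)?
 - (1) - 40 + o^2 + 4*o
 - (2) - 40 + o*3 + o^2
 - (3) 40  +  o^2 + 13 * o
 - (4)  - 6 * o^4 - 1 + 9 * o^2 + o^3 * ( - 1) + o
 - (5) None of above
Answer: 2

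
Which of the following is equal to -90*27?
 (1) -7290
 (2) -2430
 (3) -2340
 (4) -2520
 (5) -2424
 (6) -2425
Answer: 2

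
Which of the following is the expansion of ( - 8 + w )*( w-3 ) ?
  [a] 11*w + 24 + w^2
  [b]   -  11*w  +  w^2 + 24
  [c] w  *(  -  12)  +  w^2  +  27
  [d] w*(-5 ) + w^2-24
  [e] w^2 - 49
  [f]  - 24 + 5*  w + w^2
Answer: b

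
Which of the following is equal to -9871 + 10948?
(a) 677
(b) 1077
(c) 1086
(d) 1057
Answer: b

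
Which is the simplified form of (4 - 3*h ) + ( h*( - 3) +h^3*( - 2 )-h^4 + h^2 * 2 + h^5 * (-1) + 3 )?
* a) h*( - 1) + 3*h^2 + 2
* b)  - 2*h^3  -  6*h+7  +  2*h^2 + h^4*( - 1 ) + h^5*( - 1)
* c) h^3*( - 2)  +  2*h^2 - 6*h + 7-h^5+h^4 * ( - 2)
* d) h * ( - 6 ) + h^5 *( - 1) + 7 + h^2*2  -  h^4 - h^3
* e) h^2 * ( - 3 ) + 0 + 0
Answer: b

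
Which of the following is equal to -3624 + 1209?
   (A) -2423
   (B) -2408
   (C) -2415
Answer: C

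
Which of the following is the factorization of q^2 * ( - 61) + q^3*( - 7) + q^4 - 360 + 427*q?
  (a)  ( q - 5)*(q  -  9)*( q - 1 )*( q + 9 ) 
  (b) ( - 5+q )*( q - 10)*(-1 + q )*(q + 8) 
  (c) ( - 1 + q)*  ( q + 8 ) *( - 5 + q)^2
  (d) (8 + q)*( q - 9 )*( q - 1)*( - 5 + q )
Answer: d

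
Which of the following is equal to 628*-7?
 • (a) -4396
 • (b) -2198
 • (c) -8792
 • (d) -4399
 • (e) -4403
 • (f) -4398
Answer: a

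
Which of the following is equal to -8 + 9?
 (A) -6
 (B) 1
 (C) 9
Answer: B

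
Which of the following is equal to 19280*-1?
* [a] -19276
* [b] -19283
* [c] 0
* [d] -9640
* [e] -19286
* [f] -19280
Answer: f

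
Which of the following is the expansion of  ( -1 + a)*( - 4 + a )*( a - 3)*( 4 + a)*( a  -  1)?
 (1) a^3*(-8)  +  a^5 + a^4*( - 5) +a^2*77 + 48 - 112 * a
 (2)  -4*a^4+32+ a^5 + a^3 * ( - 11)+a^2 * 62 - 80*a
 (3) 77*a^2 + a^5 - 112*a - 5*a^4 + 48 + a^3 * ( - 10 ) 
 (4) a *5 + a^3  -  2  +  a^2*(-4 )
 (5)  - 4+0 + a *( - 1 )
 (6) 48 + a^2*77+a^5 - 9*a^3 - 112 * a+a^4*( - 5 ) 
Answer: 6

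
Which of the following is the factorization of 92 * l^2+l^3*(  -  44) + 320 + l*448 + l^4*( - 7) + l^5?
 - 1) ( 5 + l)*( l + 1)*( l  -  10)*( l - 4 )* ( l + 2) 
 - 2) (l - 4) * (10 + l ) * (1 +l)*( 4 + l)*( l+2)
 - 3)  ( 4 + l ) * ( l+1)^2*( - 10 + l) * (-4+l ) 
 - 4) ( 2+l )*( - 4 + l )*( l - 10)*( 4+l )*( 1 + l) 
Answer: 4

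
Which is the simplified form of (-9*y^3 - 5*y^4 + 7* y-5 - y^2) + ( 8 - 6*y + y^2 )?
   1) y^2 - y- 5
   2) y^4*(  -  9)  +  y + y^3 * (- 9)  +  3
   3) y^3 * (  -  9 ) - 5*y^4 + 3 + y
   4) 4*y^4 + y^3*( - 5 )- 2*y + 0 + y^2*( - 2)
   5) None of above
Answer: 3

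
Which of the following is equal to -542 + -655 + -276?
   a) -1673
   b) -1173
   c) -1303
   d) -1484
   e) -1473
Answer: e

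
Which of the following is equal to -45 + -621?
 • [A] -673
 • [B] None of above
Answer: B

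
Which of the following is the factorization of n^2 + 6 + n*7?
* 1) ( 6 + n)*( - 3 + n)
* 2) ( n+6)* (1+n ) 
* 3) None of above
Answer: 2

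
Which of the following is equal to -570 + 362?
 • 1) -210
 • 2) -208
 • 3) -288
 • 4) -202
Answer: 2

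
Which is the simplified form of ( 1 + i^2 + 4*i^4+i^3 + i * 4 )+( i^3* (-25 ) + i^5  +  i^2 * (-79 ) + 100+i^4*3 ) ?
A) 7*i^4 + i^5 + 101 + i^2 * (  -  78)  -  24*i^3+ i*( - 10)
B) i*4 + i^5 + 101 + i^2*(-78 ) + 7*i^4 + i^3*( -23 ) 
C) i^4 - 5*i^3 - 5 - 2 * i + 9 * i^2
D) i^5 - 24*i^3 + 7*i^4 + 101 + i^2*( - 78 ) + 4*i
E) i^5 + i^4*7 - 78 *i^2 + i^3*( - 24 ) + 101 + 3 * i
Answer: D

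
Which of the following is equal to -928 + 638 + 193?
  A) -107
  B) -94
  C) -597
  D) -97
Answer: D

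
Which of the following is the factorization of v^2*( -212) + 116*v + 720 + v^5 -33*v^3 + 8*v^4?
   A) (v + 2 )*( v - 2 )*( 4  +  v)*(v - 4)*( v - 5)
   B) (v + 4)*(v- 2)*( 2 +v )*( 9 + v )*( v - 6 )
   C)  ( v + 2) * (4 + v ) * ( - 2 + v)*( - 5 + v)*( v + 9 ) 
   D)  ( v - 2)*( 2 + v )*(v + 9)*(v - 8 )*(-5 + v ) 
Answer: C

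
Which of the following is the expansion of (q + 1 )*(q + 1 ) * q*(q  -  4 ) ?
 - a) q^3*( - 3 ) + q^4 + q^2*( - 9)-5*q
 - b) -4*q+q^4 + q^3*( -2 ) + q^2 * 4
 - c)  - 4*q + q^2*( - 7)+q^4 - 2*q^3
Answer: c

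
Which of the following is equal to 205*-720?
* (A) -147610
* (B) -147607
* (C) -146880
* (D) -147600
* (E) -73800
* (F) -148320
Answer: D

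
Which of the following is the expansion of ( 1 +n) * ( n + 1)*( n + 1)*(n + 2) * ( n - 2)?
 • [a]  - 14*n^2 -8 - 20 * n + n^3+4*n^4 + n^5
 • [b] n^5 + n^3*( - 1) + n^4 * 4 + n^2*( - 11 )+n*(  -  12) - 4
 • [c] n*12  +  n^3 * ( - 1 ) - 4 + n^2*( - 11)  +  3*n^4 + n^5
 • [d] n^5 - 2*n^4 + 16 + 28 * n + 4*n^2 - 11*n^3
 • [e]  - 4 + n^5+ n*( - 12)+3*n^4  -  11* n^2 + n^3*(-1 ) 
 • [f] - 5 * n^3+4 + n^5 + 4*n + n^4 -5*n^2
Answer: e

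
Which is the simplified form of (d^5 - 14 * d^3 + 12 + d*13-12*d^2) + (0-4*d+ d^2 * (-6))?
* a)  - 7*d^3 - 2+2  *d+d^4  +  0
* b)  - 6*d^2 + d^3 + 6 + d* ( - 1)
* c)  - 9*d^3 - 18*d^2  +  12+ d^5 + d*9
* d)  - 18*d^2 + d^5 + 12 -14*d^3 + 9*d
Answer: d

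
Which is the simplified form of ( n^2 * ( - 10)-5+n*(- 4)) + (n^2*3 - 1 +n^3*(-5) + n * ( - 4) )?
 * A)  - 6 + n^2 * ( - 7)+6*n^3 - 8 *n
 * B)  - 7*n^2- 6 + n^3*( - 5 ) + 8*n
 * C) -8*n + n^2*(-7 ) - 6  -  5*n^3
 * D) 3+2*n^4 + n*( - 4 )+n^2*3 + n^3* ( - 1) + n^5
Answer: C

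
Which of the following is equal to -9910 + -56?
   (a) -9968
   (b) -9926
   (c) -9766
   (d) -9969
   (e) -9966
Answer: e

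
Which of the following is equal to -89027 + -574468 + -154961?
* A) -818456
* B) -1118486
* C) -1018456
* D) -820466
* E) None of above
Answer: A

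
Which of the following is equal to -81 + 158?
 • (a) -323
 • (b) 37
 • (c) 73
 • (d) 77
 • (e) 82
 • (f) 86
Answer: d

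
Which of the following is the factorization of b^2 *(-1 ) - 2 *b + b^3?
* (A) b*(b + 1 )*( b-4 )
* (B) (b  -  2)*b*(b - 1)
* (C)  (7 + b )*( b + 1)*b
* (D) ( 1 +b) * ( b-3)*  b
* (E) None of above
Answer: E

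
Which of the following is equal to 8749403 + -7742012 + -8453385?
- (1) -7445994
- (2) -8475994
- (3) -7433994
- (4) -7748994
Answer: 1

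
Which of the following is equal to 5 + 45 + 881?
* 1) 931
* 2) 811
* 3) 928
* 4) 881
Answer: 1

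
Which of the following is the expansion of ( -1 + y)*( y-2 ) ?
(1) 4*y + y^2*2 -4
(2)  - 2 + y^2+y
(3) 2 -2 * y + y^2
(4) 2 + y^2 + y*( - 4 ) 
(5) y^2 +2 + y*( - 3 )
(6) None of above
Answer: 5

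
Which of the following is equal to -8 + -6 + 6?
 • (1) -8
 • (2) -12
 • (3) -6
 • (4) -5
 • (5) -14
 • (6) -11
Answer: 1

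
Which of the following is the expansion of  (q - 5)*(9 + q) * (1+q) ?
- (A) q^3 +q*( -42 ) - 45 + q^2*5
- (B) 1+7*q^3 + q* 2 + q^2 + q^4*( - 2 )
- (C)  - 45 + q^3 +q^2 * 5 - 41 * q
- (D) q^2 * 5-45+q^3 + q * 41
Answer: C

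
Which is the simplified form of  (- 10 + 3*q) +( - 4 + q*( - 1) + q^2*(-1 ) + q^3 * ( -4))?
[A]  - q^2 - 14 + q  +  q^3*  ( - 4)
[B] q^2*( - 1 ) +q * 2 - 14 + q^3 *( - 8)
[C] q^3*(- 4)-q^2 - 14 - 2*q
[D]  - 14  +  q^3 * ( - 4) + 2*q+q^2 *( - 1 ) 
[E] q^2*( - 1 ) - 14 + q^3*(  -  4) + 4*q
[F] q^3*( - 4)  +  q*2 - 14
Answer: D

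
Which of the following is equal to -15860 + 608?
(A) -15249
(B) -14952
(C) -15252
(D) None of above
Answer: C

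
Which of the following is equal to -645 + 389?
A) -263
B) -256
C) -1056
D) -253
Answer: B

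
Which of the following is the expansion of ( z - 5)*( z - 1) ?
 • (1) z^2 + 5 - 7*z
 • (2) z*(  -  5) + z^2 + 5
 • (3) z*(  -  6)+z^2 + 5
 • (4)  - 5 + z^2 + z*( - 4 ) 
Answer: 3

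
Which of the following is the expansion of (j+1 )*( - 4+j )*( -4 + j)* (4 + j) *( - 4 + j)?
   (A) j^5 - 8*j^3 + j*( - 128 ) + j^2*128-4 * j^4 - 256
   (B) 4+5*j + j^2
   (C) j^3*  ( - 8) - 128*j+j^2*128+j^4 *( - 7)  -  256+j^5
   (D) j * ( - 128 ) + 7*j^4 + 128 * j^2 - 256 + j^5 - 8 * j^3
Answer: C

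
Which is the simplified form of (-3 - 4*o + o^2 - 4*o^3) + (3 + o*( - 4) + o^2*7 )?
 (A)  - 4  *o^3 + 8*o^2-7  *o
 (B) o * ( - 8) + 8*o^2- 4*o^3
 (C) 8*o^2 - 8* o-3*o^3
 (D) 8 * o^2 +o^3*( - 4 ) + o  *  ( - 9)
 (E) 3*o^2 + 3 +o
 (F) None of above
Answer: B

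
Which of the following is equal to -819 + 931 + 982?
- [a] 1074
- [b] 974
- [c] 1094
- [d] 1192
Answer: c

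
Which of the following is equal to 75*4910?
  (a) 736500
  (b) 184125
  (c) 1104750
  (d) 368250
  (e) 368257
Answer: d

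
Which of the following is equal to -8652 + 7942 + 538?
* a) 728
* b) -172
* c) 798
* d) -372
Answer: b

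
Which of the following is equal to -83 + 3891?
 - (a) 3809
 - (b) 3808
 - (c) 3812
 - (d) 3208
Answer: b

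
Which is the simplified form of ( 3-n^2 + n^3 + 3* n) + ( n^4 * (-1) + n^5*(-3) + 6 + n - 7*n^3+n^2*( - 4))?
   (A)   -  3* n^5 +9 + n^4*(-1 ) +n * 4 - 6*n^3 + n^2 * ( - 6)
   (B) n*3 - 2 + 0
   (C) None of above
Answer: C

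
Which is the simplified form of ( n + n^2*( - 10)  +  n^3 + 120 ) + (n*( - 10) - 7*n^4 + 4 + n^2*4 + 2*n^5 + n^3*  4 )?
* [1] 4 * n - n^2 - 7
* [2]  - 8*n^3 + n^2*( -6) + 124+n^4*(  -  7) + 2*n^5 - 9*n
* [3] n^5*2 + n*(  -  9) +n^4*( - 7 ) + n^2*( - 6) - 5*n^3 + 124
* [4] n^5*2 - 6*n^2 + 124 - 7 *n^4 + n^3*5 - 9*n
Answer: 4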